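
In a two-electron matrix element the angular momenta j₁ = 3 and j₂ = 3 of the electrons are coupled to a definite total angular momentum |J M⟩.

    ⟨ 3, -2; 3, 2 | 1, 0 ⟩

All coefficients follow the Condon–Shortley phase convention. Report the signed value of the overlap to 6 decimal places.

+0.377964  (= +√(1/7))

√[3·5!1!1!/8! · 1!5!5!1!1!1!] = √(900/7)
  +(−1)^4/∏(4,1,1,1,0,0)! = 1/24  (running 1/24)
  +(−1)^5/∏(5,0,0,0,1,1)! = -1/120  (running 1/30)
⟨..|..⟩ = √(900/7)·(1/30) = +0.377964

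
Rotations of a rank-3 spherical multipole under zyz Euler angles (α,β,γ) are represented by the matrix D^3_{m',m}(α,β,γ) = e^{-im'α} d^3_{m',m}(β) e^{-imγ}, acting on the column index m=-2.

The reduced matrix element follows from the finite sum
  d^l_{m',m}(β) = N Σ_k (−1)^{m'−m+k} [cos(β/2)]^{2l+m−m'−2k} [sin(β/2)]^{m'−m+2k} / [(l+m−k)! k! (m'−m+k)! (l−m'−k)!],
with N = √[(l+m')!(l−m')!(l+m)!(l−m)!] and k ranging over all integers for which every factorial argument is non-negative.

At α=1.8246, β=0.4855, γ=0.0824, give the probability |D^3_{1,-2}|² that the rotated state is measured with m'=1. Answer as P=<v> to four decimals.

P=0.0061

D^3_{1,-2}(1.8246,0.4855,0.0824) = e^{-i·1·1.8246}·d^3_{1,-2}(0.4855)·e^{-i·-2·0.0824}. Compute d first:
Half-angle: c=0.970681, s=0.240373. N=√(24·2·1·120)=75.894664
Admissible k: 0..1 (factorial args all ≥0)
  k=0: (−1)^3·75.8947/(12)·0.9707^3·0.2404^3 = -0.080337
  k=1: (−1)^4·75.8947/(24)·0.9707^1·0.2404^5 = +0.002463
d^3_{1,-2}(0.4855) = -0.080337 +0.002463 = -0.077874
|D^3_{1,-2}|² = |d^3_{1,-2}(β)|² = (-0.077874)² = 0.006064 (the z-rotation phases have unit modulus)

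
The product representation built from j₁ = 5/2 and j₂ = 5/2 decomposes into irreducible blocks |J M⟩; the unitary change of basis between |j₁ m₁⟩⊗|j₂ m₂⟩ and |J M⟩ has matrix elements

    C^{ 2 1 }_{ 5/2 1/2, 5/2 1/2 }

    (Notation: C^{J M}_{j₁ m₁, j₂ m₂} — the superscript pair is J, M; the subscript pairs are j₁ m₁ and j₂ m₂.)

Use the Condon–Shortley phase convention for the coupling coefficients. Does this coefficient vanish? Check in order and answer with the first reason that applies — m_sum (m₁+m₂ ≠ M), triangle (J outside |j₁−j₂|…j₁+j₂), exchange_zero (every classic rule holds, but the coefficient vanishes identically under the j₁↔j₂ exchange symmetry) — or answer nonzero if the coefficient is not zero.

m-sum: m₁+m₂ = 1/2+1/2 = 1, M = 1  ✓
triangle: |j₁−j₂| = 0 ≤ J = 2 ≤ j₁+j₂ = 5  ✓
exchange: j₁=j₂ and m₁=m₂, and (−1)^(j₁+j₂−J) = (−1)^3 = −1 forces ⟨j₁m₁;j₂m₂|JM⟩ = −⟨j₂m₂;j₁m₁|JM⟩ = −⟨j₁m₁;j₂m₂|JM⟩ ⇒ the coefficient vanishes identically
Racah sum check: Σ_k collapses to 0 ⇒ CG = 0

exchange_zero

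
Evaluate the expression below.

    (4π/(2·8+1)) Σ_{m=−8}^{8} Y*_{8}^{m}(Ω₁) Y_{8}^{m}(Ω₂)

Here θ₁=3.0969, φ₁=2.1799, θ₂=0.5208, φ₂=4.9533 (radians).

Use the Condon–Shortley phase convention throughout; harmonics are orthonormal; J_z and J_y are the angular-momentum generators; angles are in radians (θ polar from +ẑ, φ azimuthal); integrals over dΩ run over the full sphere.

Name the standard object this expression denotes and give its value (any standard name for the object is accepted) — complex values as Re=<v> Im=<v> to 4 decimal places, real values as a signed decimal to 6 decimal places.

This sum is the spherical-harmonic addition theorem: it equals the Legendre polynomial P_l(cos γ) of the angle γ between the two directions.
Summing Y*_{l m}(θ₁,φ₁)·Y_{l m}(θ₂,φ₂) over m ∈ [−8, 8]; prefactor 4π/(2·8+1) = 0.739198:
  [-8]  conj(Y_{8,-8})(Ω₁) = (0.000000, -0.000000) ; Y_{8,-8}(Ω₂) = (-0.000676, -0.001815) ; Δ = (-0.000000, 0.000000)
  [-7]  conj(Y_{8,-7})(Ω₁) = (0.000000, -0.000000) ; Y_{8,-7}(Ω₂) = (-0.013414, 0.001557) ; Δ = (-0.000000, 0.000000)
  [-6]  conj(Y_{8,-6})(Ω₁) = (0.000000, 0.000000) ; Y_{8,-6}(Ω₂) = (-0.007345, 0.058298) ; Δ = (-0.000000, 0.000000)
  [-5]  conj(Y_{8,-5})(Ω₁) = (0.000000, 0.000002) ; Y_{8,-5}(Ω₂) = (0.166437, 0.063836) ; Δ = (-0.000000, 0.000000)
  [-4]  conj(Y_{8,-4})(Ω₁) = (-0.000041, 0.000035) ; Y_{8,-4}(Ω₂) = (0.215739, -0.310555) ; Δ = (0.000002, 0.000020)
  [-3]  conj(Y_{8,-3})(Ω₁) = (-0.001197, -0.000314) ; Y_{8,-3}(Ω₂) = (-0.340558, -0.386158) ; Δ = (0.000286, 0.000569)
  [-2]  conj(Y_{8,-2})(Ω₁) = (-0.007037, -0.019124) ; Y_{8,-2}(Ω₂) = (-0.267946, 0.140117) ; Δ = (0.004565, 0.004138)
  [-1]  conj(Y_{8,-1})(Ω₁) = (0.123945, -0.177678) ; Y_{8,-1}(Ω₂) = (-0.059155, -0.240777) ; Δ = (-0.050113, -0.019333)
  [+0]  conj(Y_{8,0})(Ω₁) = (1.121659, -0.000000) ; Y_{8,0}(Ω₂) = (-0.400018, 0.000000) ; Δ = (-0.448684, 0.000000)
  [+1]  conj(Y_{8,1})(Ω₁) = (-0.123945, -0.177678) ; Y_{8,1}(Ω₂) = (0.059155, -0.240777) ; Δ = (-0.050113, 0.019333)
  [+2]  conj(Y_{8,2})(Ω₁) = (-0.007037, 0.019124) ; Y_{8,2}(Ω₂) = (-0.267946, -0.140117) ; Δ = (0.004565, -0.004138)
  [+3]  conj(Y_{8,3})(Ω₁) = (0.001197, -0.000314) ; Y_{8,3}(Ω₂) = (0.340558, -0.386158) ; Δ = (0.000286, -0.000569)
  [+4]  conj(Y_{8,4})(Ω₁) = (-0.000041, -0.000035) ; Y_{8,4}(Ω₂) = (0.215739, 0.310555) ; Δ = (0.000002, -0.000020)
  [+5]  conj(Y_{8,5})(Ω₁) = (-0.000000, 0.000002) ; Y_{8,5}(Ω₂) = (-0.166437, 0.063836) ; Δ = (-0.000000, -0.000000)
  [+6]  conj(Y_{8,6})(Ω₁) = (0.000000, -0.000000) ; Y_{8,6}(Ω₂) = (-0.007345, -0.058298) ; Δ = (-0.000000, -0.000000)
  [+7]  conj(Y_{8,7})(Ω₁) = (-0.000000, -0.000000) ; Y_{8,7}(Ω₂) = (0.013414, 0.001557) ; Δ = (-0.000000, -0.000000)
  [+8]  conj(Y_{8,8})(Ω₁) = (0.000000, 0.000000) ; Y_{8,8}(Ω₂) = (-0.000676, 0.001815) ; Δ = (-0.000000, -0.000000)
Σ over m = (-0.539203, 0.000000); ×(4π/17) → (-0.398578, 0.000000). Real part: -0.398578

Legendre polynomial (addition theorem), -0.398578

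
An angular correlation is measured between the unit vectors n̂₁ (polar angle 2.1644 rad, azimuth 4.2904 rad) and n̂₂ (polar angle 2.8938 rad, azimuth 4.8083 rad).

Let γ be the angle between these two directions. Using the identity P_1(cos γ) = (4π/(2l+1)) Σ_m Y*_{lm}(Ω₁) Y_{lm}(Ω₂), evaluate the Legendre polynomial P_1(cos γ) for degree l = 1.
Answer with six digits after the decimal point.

0.718913

Summing Y*_{l m}(θ₁,φ₁)·Y_{l m}(θ₂,φ₂) over m ∈ [−1, 1]; prefactor 4π/(2·1+1) = 4.188790:
  [-1]  conj(Y_{1,-1})(Ω₁) = (-0.117299, -0.261267) ; Y_{1,-1}(Ω₂) = (0.008115, 0.084348) ; Δ = (0.021086, -0.012014)
  [+0]  conj(Y_{1,0})(Ω₁) = (-0.273301, -0.000000) ; Y_{1,0}(Ω₂) = (-0.473679, 0.000000) ; Δ = (0.129457, 0.000000)
  [+1]  conj(Y_{1,1})(Ω₁) = (0.117299, -0.261267) ; Y_{1,1}(Ω₂) = (-0.008115, 0.084348) ; Δ = (0.021086, 0.012014)
Σ over m = (0.171628, 0.000000); ×(4π/3) → (0.718913, 0.000000). Real part: 0.718913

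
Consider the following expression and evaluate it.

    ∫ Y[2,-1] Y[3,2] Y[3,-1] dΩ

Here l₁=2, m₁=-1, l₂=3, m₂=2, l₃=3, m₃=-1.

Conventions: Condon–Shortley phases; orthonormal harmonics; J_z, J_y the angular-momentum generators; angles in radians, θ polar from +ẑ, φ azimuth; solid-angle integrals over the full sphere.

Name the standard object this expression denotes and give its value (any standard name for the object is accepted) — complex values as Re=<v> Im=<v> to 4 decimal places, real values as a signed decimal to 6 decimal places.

This is a Gaunt coefficient — the integral of a triple product of spherical harmonics over the sphere.
Rules hold: Σm=0, L=8 even, 1≤3≤5.
N = 5·7·7 = 245
Δ = 2!·2!·4!/9! = 1/3780
Racah Σ t=0..2: t=0:+1/24 t=1:−1/4 t=2:+1/24 = -1/6
⇒ 3j(2 3 3; 0 0 0)² = 4/105, sgn +1
Racah Σ t=1..2: t=1:−1/48 t=2:+1/12 = 1/16
⇒ 3j(2 3 3; -1 2 -1)² = 1/28, sgn +1
4πI² = N·(3j₀)²·(3jₘ)² = 1/3
I = +1·√(0.333333/4π) = 0.16286750

Gaunt coefficient, +0.162868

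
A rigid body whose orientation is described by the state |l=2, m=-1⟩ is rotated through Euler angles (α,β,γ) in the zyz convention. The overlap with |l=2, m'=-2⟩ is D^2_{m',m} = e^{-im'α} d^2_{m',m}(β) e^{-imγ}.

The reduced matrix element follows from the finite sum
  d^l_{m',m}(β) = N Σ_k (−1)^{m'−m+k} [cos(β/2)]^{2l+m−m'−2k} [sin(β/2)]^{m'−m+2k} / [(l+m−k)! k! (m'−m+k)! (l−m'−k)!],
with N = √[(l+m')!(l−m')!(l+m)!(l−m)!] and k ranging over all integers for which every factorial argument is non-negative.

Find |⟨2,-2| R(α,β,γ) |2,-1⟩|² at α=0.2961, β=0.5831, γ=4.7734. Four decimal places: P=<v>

P=0.2551

D^2_{-2,-1}(0.2961,0.5831,4.7734) = e^{-i·-2·0.2961}·d^2_{-2,-1}(0.5831)·e^{-i·-1·4.7734}. Compute d first:
With c≡cos(β/2)=0.957799 and s≡sin(β/2)=0.287437, N=[1·24·1·6]^{1/2}=12.000000
k∈{1} keeps every argument non-negative
  k=1: (−1)^0·12.0000/(6)·0.9578^3·0.2874^1 = +0.505123
d^2_{-2,-1}(0.5831) = +0.505123
|D^2_{-2,-1}|² = |d^2_{-2,-1}(β)|² = (+0.505123)² = 0.255149 (the z-rotation phases have unit modulus)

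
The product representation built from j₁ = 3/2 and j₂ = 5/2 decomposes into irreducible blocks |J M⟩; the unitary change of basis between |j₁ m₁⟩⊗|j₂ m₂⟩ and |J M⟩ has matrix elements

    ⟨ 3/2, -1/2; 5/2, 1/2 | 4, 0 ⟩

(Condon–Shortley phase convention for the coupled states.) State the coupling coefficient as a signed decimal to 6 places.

j₁+j₂−J=0  J+j₁−j₂=3  J−j₁+j₂=5  j₁+j₂+J+1=9
(j₁±m₁, j₂±m₂, J±M) = (1,2,3,2,4,4)
P² = 1728/7
sum k=0..0:
  [0] +1/24 = 1/24
S = 1/24
C² = P²·S² = 3/7 ; C = +0.654654

+0.654654  (= +√(3/7))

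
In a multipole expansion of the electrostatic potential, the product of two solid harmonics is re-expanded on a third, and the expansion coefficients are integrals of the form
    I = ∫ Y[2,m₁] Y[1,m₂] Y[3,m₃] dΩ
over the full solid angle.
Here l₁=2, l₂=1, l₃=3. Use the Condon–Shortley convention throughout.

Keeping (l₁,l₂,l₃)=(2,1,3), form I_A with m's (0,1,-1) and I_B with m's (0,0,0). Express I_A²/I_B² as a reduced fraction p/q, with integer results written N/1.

2/3

l's match ⇒ only the (l;m) 3-j factors differ between A and B.
A: triangle coeff Δ(2,1,3) = 1/105; Σ_t [0,0]: t=0:+1/8 = 1/8; (3j)²=2/35 [(2 1 3; 0 1 -1)], sign=+1
B: triangle coeff Δ(2,1,3) = 1/105; Σ_t [0,0]: t=0:+1/4 = 1/4; (3j)²=3/35 [(2 1 3; 0 0 0)], sign=-1
I_A²/I_B² = (2/35)/(3/35) = 2/3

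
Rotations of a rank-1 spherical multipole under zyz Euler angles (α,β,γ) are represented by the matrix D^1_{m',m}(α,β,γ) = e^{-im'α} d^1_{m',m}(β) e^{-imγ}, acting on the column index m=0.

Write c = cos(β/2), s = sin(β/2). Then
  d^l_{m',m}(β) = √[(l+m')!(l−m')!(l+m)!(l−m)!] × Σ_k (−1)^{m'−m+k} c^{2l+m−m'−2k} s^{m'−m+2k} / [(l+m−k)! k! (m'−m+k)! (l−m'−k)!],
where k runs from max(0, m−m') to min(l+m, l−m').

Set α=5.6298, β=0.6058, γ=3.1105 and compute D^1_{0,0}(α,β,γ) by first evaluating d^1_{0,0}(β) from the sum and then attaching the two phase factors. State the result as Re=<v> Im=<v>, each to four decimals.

Split into d^1_{0,0}(β=0.6058) × two z-phases.
With c≡cos(β/2)=0.954475 and s≡sin(β/2)=0.298289, N=[1·1·1·1]^{1/2}=1.000000
k∈{0,1} keeps every argument non-negative
  k=0: (−1)^0·1.0000/(1)·0.9545^2·0.2983^0 = +0.911023
  k=1: (−1)^1·1.0000/(1)·0.9545^0·0.2983^2 = -0.088977
d^1_{0,0}(0.6058) = +0.911023 -0.088977 = +0.822047
Phases: e^{-i·(0)·5.6298}=+1.000000+0.000000i, e^{-i·(0)·3.1105}=+1.000000+0.000000i ⇒ D=+0.822047+0.000000i

Re=0.8220 Im=0.0000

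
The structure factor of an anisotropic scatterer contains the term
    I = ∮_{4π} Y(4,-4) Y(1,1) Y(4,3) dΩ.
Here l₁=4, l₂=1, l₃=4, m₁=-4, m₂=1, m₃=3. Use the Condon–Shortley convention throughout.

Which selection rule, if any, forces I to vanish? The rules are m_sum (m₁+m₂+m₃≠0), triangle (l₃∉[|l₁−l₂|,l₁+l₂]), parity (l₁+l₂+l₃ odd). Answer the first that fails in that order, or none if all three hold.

parity

Σmᵢ = 0  ✓
l₃∈[|l₁−l₂|,l₁+l₂]=[3,5], have l₃=4  ✓
Σlᵢ = 9 ⇒ odd  ✗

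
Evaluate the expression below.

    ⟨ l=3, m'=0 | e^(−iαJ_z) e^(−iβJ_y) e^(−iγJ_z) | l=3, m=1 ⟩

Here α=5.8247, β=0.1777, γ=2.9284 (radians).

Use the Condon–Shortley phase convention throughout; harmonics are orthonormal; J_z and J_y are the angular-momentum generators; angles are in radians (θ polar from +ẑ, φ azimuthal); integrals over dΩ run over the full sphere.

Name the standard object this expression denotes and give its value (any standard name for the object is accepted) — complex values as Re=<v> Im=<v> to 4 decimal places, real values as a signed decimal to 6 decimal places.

This is a Wigner D-matrix element — the rotation-matrix element ⟨l m'| R(α,β,γ) |l m⟩ in the angular-momentum basis.
First d^3_{0,1}(β=0.1777), then the phase factors e^{-i(0)α} and e^{-i(1)γ}:
With c≡cos(β/2)=0.996055 and s≡sin(β/2)=0.088733, N=[6·6·24·2]^{1/2}=41.569219
k∈{1,2,3} keeps every argument non-negative
  k=1: (−1)^0·41.5692/(12)·0.9961^5·0.0887^1 = +0.301366
  k=2: (−1)^1·41.5692/(4)·0.9961^3·0.0887^3 = -0.007175
  k=3: (−1)^2·41.5692/(12)·0.9961^1·0.0887^5 = +0.000019
d^3_{0,1}(0.1777) = +0.301366 -0.007175 +0.000019 = +0.294210
D = (+1.000000+0.000000i)·(+0.294210)·(-0.977360-0.211581i) = -0.287549-0.062249i

Wigner D-matrix element, Re=-0.2875 Im=-0.0622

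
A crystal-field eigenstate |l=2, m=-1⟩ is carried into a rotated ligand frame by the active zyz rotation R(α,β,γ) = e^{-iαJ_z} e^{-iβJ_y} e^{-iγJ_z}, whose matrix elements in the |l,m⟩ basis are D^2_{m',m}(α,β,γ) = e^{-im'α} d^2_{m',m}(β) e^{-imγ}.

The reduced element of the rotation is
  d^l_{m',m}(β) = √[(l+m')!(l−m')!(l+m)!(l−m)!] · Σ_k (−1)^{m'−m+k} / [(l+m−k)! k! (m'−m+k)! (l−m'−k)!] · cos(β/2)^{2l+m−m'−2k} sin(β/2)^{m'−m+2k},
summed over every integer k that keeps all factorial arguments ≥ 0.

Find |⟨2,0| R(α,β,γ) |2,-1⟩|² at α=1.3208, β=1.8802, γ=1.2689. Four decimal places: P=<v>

P=0.1262

D^2_{0,-1}(1.3208,1.8802,1.2689) = e^{-i·0·1.3208}·d^2_{0,-1}(1.8802)·e^{-i·-1·1.2689}. Compute d first:
With c≡cos(β/2)=0.589707 and s≡sin(β/2)=0.807617, N=[2·2·1·6]^{1/2}=4.898979
k∈{0,1} keeps every argument non-negative
  k=0: (−1)^1·4.8990/(2)·0.5897^3·0.8076^1 = -0.405686
  k=1: (−1)^2·4.8990/(2)·0.5897^1·0.8076^3 = +0.760902
d^2_{0,-1}(1.8802) = -0.405686 +0.760902 = +0.355215
|D^2_{0,-1}|² = |d^2_{0,-1}(β)|² = (+0.355215)² = 0.126178 (the z-rotation phases have unit modulus)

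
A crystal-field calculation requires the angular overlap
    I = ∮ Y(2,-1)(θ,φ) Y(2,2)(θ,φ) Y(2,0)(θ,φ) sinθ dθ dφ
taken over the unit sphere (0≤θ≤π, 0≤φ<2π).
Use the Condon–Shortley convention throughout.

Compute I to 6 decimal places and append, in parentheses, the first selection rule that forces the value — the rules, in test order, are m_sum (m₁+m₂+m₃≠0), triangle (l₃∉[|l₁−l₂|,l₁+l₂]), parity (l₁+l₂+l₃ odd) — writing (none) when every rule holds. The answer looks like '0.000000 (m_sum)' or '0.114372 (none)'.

0.000000 (m_sum)

-1 + 2 + 0 = 1 ≠ 0: azimuthal integral kills it; I = 0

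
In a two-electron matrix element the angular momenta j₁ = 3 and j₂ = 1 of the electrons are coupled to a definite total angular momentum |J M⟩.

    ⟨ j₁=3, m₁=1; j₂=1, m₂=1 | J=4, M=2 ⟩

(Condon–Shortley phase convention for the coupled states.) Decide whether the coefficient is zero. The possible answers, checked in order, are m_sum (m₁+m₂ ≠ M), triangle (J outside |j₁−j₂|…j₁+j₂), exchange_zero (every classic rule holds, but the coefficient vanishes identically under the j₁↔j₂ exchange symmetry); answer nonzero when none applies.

m-sum: m₁+m₂ = 1+1 = 2, M = 2  ✓
triangle: |j₁−j₂| = 2 ≤ J = 4 ≤ j₁+j₂ = 4  ✓
exchange: j₁≠j₂ or m₁≠m₂ — the exchange symmetry imposes no constraint here
value check: CG = +√(15/28) = +0.731925 ≠ 0

nonzero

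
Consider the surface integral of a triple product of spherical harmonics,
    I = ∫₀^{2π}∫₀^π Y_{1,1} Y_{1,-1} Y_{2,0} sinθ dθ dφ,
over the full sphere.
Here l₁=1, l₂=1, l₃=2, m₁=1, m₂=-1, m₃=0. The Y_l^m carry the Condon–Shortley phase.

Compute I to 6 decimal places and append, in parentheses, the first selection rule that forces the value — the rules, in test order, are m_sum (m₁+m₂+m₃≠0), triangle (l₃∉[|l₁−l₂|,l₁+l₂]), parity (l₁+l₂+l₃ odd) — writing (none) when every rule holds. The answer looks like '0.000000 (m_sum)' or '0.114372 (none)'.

0.126157 (none)

Checks pass: Σm=0; 4 even; l₃=2∈[0,2].
(2·1+1)(2·1+1)(2·2+1) = 45
Δ: 0! 2! 2! / 5! → 1/30
sum: t=0:+1/1 = 1/1
3j²(1 1 2; 0 0 0) = Δ·Π!·Σ² = 2/15  (sign +1)
sum: t=0:+1/4 = 1/4
3j²(1 1 2; 1 -1 0) = Δ·Π!·Σ² = 1/30  (sign +1)
combine: 4πI² = 45·2/15·1/30 = 1/5
take √, sign +1: I = 0.12615663
No selection rule forces the value: the integral is nonzero (none).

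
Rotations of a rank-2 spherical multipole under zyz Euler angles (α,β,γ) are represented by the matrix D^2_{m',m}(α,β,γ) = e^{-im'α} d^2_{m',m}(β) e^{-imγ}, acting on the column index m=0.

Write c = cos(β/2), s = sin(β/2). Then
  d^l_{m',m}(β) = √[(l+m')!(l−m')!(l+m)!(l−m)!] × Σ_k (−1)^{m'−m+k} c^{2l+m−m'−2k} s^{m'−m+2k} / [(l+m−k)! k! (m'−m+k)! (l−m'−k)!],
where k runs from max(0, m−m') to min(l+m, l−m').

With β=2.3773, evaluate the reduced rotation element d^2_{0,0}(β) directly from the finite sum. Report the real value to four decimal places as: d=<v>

d^2_{0,0}(β=2.3773) via the finite sum:
With c≡cos(β/2)=0.372913 and s≡sin(β/2)=0.927866, N=[2·2·2·2]^{1/2}=4.000000
k∈{0,1,2} keeps every argument non-negative
  k=0: (−1)^0·4.0000/(4)·0.3729^4·0.9279^0 = +0.019339
  k=1: (−1)^1·4.0000/(1)·0.3729^2·0.9279^2 = -0.478901
  k=2: (−1)^2·4.0000/(4)·0.3729^0·0.9279^4 = +0.741211
d^2_{0,0}(2.3773) = +0.019339 -0.478901 +0.741211 = +0.281649

d=0.2816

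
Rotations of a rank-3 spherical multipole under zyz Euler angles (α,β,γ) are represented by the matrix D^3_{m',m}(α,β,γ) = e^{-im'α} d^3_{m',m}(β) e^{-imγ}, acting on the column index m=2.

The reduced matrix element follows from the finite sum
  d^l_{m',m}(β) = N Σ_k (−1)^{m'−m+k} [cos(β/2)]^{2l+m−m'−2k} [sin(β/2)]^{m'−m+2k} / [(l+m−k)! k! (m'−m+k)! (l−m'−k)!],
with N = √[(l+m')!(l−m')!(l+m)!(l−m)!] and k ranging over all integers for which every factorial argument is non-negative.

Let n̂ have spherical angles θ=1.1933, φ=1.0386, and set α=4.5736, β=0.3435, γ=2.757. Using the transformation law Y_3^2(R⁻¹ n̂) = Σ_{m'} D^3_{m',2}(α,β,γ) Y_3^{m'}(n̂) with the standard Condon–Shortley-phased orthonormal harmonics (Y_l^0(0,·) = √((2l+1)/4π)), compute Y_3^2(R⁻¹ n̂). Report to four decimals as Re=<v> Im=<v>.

Re=0.0589 Im=0.0023

Need the full column D^3_{m',2} for m'=−3..3 at α=4.5736, β=0.3435, γ=2.7570.
cos(β/2)=0.985287, sin(β/2)=0.170907
d^3_{-3,2}: single k=5 term ⇒ +0.000352;  D = -0.000122+0.000330i
d^3_{-2,2}: k∈[4..5] ⇒ +0.004141 -0.000025 = +0.004116;  D = -0.003629-0.001943i
d^3_{-1,2}: k∈[3..4] ⇒ +0.030199 -0.000454 = +0.029745;  D = +0.017534-0.024028i
d^3_{0,2}: k∈[2..3] ⇒ +0.150776 -0.004537 = +0.146239;  D = +0.105069+0.101717i
d^3_{1,2}: k∈[1..2] ⇒ +0.501850 -0.030199 = +0.471650;  D = -0.371783+0.290227i
d^3_{2,2}: k∈[0..1] ⇒ +0.914907 -0.137639 = +0.777269;  D = -0.388927-0.672965i
d^3_{3,2}: single k=0 term ⇒ -0.388731;  D = -0.360240+0.146079i
Y_3^{m'}(θ=1.1933,φ=1.0386) and Σ D·Y over m':
  (-0.0001+0.0003i)·(-0.3350-0.0086i)  (-0.0036-0.0019i)·(-0.1579-0.2847i)  (+0.0175-0.0240i)·(-0.0489+0.0830i)  (+0.1051+0.1017i)·(-0.3192+0.0000i)  (-0.3718+0.2902i)·(+0.0489+0.0830i)  (-0.3889-0.6730i)·(-0.1579+0.2847i)  (-0.3602+0.1461i)·(+0.3350-0.0086i)
Y_3^2(R⁻¹ n̂) = +0.058935+0.002311i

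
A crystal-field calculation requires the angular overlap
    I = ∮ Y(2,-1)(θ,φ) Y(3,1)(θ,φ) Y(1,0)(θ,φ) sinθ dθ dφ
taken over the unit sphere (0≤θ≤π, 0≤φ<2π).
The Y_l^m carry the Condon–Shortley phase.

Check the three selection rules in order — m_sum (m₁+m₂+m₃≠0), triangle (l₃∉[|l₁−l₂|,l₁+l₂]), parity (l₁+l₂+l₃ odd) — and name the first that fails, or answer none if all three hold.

Σmᵢ = 0  ✓
l₃∈[|l₁−l₂|,l₁+l₂]=[1,5], have l₃=1  ✓
Σlᵢ = 6 ⇒ even  ✓

none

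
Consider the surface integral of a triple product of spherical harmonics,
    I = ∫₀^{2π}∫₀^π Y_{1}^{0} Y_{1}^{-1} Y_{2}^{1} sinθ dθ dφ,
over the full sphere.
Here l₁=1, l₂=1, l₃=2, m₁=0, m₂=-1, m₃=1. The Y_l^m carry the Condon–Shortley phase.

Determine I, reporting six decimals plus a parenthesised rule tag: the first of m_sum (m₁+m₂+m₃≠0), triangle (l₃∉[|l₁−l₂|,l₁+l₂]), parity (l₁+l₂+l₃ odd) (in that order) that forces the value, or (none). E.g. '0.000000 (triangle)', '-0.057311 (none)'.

m-sum 0 ✓  L=4 even ✓  0≤2≤2 ✓
Π(2lᵢ+1) = 3×3×5 = 45
triangle coeff Δ(1,1,2) = 1/30
Σ_t [0,0]: t=0:+1/1 = 1/1
(3j)²=2/15 [(1 1 2; 0 0 0)], sign=+1
Σ_t [0,0]: t=0:+1/2 = 1/2
(3j)²=1/10 [(1 1 2; 0 -1 1)], sign=-1
⇒ 4πI² = 3/5
I = (-1)√(3/5/(4π)) = -0.21850969
No selection rule forces the value: the integral is nonzero (none).

-0.218510 (none)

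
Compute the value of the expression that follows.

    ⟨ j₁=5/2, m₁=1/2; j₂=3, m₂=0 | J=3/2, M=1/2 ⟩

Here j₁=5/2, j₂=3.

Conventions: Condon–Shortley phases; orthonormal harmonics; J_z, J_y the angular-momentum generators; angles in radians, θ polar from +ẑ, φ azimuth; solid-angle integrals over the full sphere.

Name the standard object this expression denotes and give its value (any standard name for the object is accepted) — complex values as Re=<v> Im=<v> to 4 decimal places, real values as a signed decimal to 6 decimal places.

Clebsch–Gordan coefficient, +√(4/35) ≈ +0.338062

This is a Clebsch–Gordan (vector-coupling) coefficient.
√[4·4!1!2!/8! · 3!2!3!3!2!1!] = √(144/35)
  +(−1)^1/∏(1,3,1,2,0,0)! = -1/12  (running -1/12)
  +(−1)^2/∏(2,2,0,1,1,1)! = 1/4  (running 1/6)
⟨..|..⟩ = √(144/35)·(1/6) = +0.338062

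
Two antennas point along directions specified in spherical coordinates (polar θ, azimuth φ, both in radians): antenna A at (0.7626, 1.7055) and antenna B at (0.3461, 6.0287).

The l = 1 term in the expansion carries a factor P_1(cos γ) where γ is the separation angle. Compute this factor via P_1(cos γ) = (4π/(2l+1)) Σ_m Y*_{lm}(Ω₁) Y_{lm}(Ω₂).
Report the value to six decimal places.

0.591250

Expand P_1 via completeness: Σ_{m} conj(Y_{1,m}) at Ω₁ times Y_{1,m} at Ω₂ —
  m=-1: Y*=(-0.032052, 0.236507)  Y=(0.113428, 0.029505)  product (-0.010614, 0.025881)
  m=+0: Y*=(0.353280, -0.000000)  Y=(0.459630, 0.000000)  product (0.162378, 0.000000)
  m=+1: Y*=(0.032052, 0.236507)  Y=(-0.113428, 0.029505)  product (-0.010614, -0.025881)
Total Σ_m = (0.141150, 0.000000). Multiply by 4.188790: (0.591250, 0.000000). P_1(cos γ) = 0.591250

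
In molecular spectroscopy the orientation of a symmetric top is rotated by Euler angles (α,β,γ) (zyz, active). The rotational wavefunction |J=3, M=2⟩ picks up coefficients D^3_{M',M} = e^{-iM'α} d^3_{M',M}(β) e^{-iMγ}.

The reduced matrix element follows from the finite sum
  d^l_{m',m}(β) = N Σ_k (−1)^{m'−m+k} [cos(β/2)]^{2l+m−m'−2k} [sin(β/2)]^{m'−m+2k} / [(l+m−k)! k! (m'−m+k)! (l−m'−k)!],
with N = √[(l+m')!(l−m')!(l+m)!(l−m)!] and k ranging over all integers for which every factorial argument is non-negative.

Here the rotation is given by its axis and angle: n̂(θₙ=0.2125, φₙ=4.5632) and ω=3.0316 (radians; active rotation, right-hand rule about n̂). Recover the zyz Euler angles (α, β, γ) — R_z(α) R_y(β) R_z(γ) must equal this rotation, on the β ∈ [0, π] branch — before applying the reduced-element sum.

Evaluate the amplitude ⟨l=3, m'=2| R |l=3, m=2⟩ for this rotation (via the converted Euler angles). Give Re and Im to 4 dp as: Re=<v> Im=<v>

Re=0.6534 Im=0.1496

Axis–angle → zyz. n̂ = (sinθₙcosφₙ, sinθₙsinφₙ, cosθₙ) = (-0.031348, -0.208562, +0.977507), ω = 3.0316.
R = I cosω + sinω [n̂]ₓ + (1−cosω) n̂n̂ᵀ gives
  R = [-0.991997, -0.094265, -0.083995; +0.120338, -0.907224, -0.403068; -0.038207, -0.409950, +0.911308]
β = atan2(√(R₁₃²+R₂₃²), R₃₃) = 0.424348; α = atan2(R₂₃, R₁₃) mod 2π = 4.506941; γ = atan2(R₃₂, −R₃₁) mod 2π = 4.805319
Split into d^3_{2,2}(β=0.4243) × two z-phases.
Half-angle: c=0.977575, s=0.210585. N=√(120·1·120·1)=120.000000
k∈{0,1} keeps every argument non-negative
  k=0: (−1)^0·120.0000/(120)·0.9776^6·0.2106^0 = +0.872774
  k=1: (−1)^1·120.0000/(24)·0.9776^4·0.2106^2 = -0.202501
d^3_{2,2}(0.4243) = +0.872774 -0.202501 = +0.670273
D = (-0.916763-0.399431i)·(+0.670273)·(-0.982778+0.184791i) = +0.653372+0.149566i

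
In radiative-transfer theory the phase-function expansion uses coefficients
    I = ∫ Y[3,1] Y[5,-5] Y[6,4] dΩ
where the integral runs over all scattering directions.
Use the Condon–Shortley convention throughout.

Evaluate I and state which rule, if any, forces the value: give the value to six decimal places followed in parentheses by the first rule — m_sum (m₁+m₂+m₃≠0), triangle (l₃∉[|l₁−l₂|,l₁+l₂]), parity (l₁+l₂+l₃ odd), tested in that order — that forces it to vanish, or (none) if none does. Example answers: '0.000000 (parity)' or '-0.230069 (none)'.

-0.152880 (none)

m-sum 0 ✓  L=14 even ✓  2≤6≤8 ✓
Π(2lᵢ+1) = 7×11×13 = 1001
triangle coeff Δ(3,5,6) = 1/675675
Σ_t [0,2]: t=0:+1/8640 t=1:−1/2304 t=2:+1/8640 = -7/34560
(3j)²=7/429 [(3 5 6; 0 0 0)], sign=-1
Σ_t [0,0]: t=0:+1/322560 = 1/322560
(3j)²=18/1001 [(3 5 6; 1 -5 4)], sign=+1
⇒ 4πI² = 42/143
I = (-1)√(42/143/(4π)) = -0.15288036
No selection rule forces the value: the integral is nonzero (none).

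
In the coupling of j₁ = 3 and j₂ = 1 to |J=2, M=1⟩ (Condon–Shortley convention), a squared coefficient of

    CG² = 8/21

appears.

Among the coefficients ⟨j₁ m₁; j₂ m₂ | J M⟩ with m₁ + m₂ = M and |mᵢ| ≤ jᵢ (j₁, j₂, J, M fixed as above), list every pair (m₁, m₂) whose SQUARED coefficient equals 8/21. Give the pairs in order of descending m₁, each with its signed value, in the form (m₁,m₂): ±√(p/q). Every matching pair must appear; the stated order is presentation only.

Admissible pairs with m₁+m₂ = M = 1: (0,1), (1,0), (2,-1)
  (m₁,m₂)=(2,-1): CG² = 10/21, CG = +√(10/21)
  (m₁,m₂)=(1,0): CG² = 8/21, CG = −√(8/21)   ← matches the target
  (m₁,m₂)=(0,1): CG² = 1/7, CG = +√(1/7)
Pairs with CG² = 8/21: (1,0): −√(8/21)

(1,0): −√(8/21)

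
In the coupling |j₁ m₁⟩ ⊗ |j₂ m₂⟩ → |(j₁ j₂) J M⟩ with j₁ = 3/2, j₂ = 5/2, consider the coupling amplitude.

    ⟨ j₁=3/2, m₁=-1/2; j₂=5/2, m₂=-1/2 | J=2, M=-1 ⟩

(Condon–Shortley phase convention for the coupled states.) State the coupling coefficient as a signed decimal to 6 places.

triangle: 2!*1!*3!/7! = 12/5040
(j±m)!: 1!*2!*2!*3!*1!*3! = 144
prefactor² = (2J+1)*Δ*N² = 12/7
  k=1: −1/(1!*1!*1!*1!*0!*2!) = -1/2
  k=2: +1/(2!*0!*0!*0!*1!*3!) = 1/12
Σ = -5/12  ⇒  CG² = 12/7*(-5/12)² = 25/84
CG = −√(25/84) = -0.545545

-0.545545  (= −√(25/84))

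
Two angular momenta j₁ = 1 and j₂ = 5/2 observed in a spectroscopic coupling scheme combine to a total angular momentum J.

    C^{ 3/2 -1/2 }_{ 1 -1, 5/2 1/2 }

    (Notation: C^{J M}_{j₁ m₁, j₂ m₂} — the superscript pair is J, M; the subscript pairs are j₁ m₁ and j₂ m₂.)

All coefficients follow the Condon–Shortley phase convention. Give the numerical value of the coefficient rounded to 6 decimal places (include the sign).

triangle: 2!×0!×3!/6! = 12/720
(j±m)!: 0!×2!×3!×2!×1!×2! = 48
prefactor² = (2J+1)×Δ×N² = 16/5
  k=2: +1/(2!×0!×0!×1!×0!×2!) = 1/4
Σ = 1/4  ⇒  CG² = 16/5×(1/4)² = 1/5
CG = +√(1/5) = +0.447214

+0.447214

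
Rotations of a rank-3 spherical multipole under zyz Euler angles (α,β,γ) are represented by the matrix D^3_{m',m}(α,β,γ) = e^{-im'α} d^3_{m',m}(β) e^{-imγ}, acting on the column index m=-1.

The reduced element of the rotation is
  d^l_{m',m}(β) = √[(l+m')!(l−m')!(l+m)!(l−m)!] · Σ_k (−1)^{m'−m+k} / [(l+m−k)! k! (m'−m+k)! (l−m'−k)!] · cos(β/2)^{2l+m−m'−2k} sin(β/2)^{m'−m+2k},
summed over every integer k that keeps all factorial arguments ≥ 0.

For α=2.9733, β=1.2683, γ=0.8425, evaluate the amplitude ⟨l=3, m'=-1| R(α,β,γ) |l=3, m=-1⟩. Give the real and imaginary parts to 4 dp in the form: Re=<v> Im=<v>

First d^3_{-1,-1}(β=1.2683), then the phase factors e^{-i(-1)α} and e^{-i(-1)γ}:
With c≡cos(β/2)=0.805576 and s≡sin(β/2)=0.592493, N=[2·24·2·24]^{1/2}=48.000000
Admissible k: 0..2 (factorial args all ≥0)
  k=0: (−1)^0·48.0000/(48)·0.8056^6·0.5925^0 = +0.273299
  k=1: (−1)^1·48.0000/(6)·0.8056^4·0.5925^2 = -1.182719
  k=2: (−1)^2·48.0000/(8)·0.8056^2·0.5925^4 = +0.479840
d^3_{-1,-1}(1.2683) = +0.273299 -1.182719 +0.479840 = -0.429580
Phases: e^{-i·(-1)·2.9733}=-0.985872+0.167499i, e^{-i·(-1)·0.8425}=+0.665599+0.746309i ⇒ D=+0.335589+0.268177i

Re=0.3356 Im=0.2682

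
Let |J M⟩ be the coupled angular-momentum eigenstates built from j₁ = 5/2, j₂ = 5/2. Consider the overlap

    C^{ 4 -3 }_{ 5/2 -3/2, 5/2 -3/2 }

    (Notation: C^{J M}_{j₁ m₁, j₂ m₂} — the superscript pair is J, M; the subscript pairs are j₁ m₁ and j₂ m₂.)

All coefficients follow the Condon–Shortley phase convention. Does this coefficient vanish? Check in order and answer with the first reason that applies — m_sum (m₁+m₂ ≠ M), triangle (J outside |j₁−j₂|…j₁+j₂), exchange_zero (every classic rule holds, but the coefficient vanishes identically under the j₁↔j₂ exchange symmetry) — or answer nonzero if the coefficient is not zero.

exchange_zero

m-sum: m₁+m₂ = -3/2+(-3/2) = -3, M = -3  ✓
triangle: |j₁−j₂| = 0 ≤ J = 4 ≤ j₁+j₂ = 5  ✓
exchange: j₁=j₂ and m₁=m₂, and (−1)^(j₁+j₂−J) = (−1)^1 = −1 forces ⟨j₁m₁;j₂m₂|JM⟩ = −⟨j₂m₂;j₁m₁|JM⟩ = −⟨j₁m₁;j₂m₂|JM⟩ ⇒ the coefficient vanishes identically
Racah sum check: Σ_k collapses to 0 ⇒ CG = 0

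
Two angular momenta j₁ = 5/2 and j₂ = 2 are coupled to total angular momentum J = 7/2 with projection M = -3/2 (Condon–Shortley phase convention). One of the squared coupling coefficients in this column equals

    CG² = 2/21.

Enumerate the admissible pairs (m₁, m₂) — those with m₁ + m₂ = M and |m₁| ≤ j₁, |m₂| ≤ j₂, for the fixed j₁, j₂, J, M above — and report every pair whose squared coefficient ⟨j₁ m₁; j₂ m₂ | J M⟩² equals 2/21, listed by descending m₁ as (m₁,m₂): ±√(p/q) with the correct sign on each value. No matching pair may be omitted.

Admissible pairs with m₁+m₂ = M = -3/2: (-5/2,1), (-3/2,0), (-1/2,-1), (1/2,-2)
  (m₁,m₂)=(1/2,-2): CG² = 8/21, CG = +√(8/21)
  (m₁,m₂)=(-1/2,-1): CG² = 2/21, CG = +√(2/21)   ← matches the target
  (m₁,m₂)=(-3/2,0): CG² = 2/7, CG = −√(2/7)
  (m₁,m₂)=(-5/2,1): CG² = 5/21, CG = −√(5/21)
Pairs with CG² = 2/21: (-1/2,-1): +√(2/21)

(-1/2,-1): +√(2/21)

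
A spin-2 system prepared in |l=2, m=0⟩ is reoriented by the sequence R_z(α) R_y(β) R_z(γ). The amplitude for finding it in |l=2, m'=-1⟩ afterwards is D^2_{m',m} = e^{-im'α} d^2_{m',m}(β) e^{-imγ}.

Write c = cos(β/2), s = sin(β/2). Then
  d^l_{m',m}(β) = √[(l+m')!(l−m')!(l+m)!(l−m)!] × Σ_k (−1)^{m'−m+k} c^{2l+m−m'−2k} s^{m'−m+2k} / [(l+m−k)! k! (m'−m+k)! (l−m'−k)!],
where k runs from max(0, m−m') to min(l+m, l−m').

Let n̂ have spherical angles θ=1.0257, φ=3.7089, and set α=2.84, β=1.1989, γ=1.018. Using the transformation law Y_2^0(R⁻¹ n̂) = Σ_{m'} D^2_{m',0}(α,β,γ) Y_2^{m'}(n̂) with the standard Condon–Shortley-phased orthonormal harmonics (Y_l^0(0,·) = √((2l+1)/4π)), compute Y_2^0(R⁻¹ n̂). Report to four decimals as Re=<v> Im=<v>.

Need the full column D^2_{m',0} for m'=−2..2 at α=2.8400, β=1.1989, γ=1.0180.
cos(β/2)=0.825646, sin(β/2)=0.564188
d^2_{-2,0}: single k=2 term ⇒ +0.531510;  D = +0.437716-0.301509i
d^2_{-1,0}: k∈[1..2] ⇒ +0.777824 -0.363197 = +0.414627;  D = -0.395913+0.123162i
d^2_{0,0}: k∈[0..2] ⇒ +0.464703 -0.867953 +0.101320 = -0.301929;  D = -0.301929+0.000000i
d^2_{1,0}: k∈[0..1] ⇒ -0.777824 +0.363197 = -0.414627;  D = +0.395913+0.123162i
d^2_{2,0}: single k=0 term ⇒ +0.531510;  D = +0.437716+0.301509i
Y_2^{m'}(θ=1.0257,φ=3.7089) and Σ D·Y over m':
  (+0.4377-0.3015i)·(+0.1193-0.2560i)  (-0.3959+0.1232i)·(-0.2889+0.1841i)  (-0.3019+0.0000i)·(-0.0610+0.0000i)  (+0.3959+0.1232i)·(+0.2889+0.1841i)  (+0.4377+0.3015i)·(+0.1193+0.2560i)
Y_2^0(R⁻¹ n̂) = +0.151908+0.000000i

Re=0.1519 Im=0.0000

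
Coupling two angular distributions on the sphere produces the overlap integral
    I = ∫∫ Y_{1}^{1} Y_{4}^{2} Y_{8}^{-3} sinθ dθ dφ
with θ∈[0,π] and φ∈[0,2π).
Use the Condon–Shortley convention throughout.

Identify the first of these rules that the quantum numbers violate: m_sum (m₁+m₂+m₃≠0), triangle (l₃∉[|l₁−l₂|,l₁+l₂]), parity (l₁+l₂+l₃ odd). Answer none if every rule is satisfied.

azimuthal sum: 1 + 2 − 3 = 0  ✓
l₃ must lie in [3,5]; have l₃=8  ✗
L = 1 + 4 + 8 = 13 (odd)

triangle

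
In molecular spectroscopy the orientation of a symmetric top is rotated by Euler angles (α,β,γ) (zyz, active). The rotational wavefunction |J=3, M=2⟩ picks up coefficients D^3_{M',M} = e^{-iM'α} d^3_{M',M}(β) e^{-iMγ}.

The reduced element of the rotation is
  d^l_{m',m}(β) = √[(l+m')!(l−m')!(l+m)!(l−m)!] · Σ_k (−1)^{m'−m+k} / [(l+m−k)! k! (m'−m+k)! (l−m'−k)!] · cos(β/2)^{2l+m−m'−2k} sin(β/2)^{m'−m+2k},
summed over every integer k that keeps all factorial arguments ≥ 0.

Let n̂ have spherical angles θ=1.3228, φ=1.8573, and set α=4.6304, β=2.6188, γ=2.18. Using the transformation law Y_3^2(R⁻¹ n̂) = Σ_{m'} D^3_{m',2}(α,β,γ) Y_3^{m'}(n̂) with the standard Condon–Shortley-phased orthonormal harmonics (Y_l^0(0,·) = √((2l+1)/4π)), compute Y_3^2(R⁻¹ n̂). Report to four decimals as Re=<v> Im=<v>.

Need the full column D^3_{m',2} for m'=−3..3 at α=4.6304, β=2.6188, γ=2.1800.
cos(β/2)=0.258430, sin(β/2)=0.966030
d^3_{-3,2}: single k=5 term ⇒ +0.532563;  D = -0.529550-0.056570i
d^3_{-2,2}: k∈[4..5] ⇒ +0.290815 -0.812725 = -0.521910;  D = -0.097753+0.512674i
d^3_{-1,2}: k∈[3..4] ⇒ +0.098408 -0.687536 = -0.589129;  D = -0.567722-0.157366i
d^3_{0,2}: k∈[2..3] ⇒ +0.022799 -0.318572 = -0.295774;  D = +0.102084-0.277599i
d^3_{1,2}: k∈[1..2] ⇒ +0.003521 -0.098408 = -0.094886;  D = +0.086075+0.039933i
d^3_{2,2}: k∈[0..1] ⇒ +0.000298 -0.020812 = -0.020514;  D = -0.010128+0.017840i
d^3_{3,2}: single k=0 term ⇒ -0.002728;  D = -0.002254-0.001536i
Y_3^{m'}(θ=1.3228,φ=1.8573) and Σ D·Y over m':
  (-0.5296-0.0566i)·(+0.2879+0.2481i)  (-0.0978+0.5127i)·(-0.1981+0.1278i)  (-0.5677-0.1574i)·(+0.0619+0.2100i)  (+0.1021-0.2776i)·(-0.2472+0.0000i)  (+0.0861+0.0399i)·(-0.0619+0.2100i)  (-0.0101+0.0178i)·(-0.1981-0.1278i)  (-0.0023-0.0015i)·(-0.2879+0.2481i)
Y_3^2(R⁻¹ n̂) = -0.220303-0.308810i

Re=-0.2203 Im=-0.3088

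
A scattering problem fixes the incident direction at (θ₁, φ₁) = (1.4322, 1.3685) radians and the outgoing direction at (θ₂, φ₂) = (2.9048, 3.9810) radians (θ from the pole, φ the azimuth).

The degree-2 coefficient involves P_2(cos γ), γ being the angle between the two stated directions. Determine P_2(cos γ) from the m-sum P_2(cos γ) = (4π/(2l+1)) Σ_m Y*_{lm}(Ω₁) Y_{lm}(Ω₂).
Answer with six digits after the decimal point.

-0.331797

Expand P_2 via completeness: Σ_{m} conj(Y_{2,m}) at Ω₁ times Y_{2,m} at Ω₂ —
  m=-2: Y*=(-0.348310, 0.149152)  Y=(-0.002292, -0.021133)  product (0.003950, 0.007019)
  m=-1: Y*=(0.021238, 0.103551)  Y=(0.117666, -0.131115)  product (0.016076, 0.009400)
  m=+0: Y*=(-0.297333, -0.000000)  Y=(0.578715, 0.000000)  product (-0.172071, -0.000000)
  m=+1: Y*=(-0.021238, 0.103551)  Y=(-0.117666, -0.131115)  product (0.016076, -0.009400)
  m=+2: Y*=(-0.348310, -0.149152)  Y=(-0.002292, 0.021133)  product (0.003950, -0.007019)
Accumulated sum (-0.132018, -0.000000); after 4π/(2l+1) scaling, (-0.331797, -0.000000) ⇒ P_2 = -0.331797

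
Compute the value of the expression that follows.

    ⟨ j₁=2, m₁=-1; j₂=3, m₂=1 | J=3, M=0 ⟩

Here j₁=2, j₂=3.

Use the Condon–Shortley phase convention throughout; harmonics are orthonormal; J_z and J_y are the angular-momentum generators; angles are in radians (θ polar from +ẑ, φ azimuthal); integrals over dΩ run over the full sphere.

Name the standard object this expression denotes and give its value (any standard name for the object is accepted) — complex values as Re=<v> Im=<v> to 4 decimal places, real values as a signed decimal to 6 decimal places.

Clebsch–Gordan coefficient, +√(1/30) ≈ +0.182574

This is a Clebsch–Gordan (vector-coupling) coefficient.
√[7·2!2!4!/9! · 1!3!4!2!3!3!] = √(96/5)
  +(−1)^1/∏(1,1,2,3,0,1)! = -1/12  (running -1/12)
  +(−1)^2/∏(2,0,1,2,1,2)! = 1/8  (running 1/24)
⟨..|..⟩ = √(96/5)·(1/24) = +0.182574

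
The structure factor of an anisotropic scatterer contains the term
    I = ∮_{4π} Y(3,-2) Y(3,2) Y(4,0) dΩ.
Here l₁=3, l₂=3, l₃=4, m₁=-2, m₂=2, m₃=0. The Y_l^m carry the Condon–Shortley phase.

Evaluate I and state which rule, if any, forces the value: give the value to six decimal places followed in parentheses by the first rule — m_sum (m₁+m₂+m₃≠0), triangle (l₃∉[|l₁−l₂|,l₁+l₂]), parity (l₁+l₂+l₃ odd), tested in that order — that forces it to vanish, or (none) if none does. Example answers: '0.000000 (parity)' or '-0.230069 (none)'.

-0.179515 (none)

Checks pass: Σm=0; 10 even; l₃=4∈[0,6].
(2·3+1)(2·3+1)(2·4+1) = 441
Δ: 2! 4! 4! / 11! → 1/34650
sum: t=0:+1/72 t=1:−1/16 t=2:+1/72 = -5/144
3j²(3 3 4; 0 0 0) = Δ·Π!·Σ² = 2/77  (sign -1)
sum: t=1:−1/576 t=2:+1/72 = 7/576
3j²(3 3 4; -2 2 0) = Δ·Π!·Σ² = 7/198  (sign +1)
combine: 4πI² = 441·2/77·7/198 = 49/121
take √, sign -1: I = -0.17951487
No selection rule forces the value: the integral is nonzero (none).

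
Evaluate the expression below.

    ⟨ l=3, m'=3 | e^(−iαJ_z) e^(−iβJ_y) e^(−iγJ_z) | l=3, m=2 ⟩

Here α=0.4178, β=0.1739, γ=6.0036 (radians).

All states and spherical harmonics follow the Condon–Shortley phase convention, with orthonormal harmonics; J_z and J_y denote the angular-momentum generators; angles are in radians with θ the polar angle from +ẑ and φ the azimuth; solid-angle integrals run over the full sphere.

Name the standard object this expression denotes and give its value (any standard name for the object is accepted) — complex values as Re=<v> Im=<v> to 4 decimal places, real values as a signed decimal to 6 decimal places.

This is a Wigner D-matrix element — the rotation-matrix element ⟨l m'| R(α,β,γ) |l m⟩ in the angular-momentum basis.
First d^3_{3,2}(β=0.1739), then the phase factors e^{-i(3)α} and e^{-i(2)γ}:
c=cos(0.173900/2)=0.996222, s=sin(0.173900/2)=0.086840; N=√[720·1·120·1]=293.938769
The bounds max(0,m−m')=0 and min(l+m,l−m')=0 give 1 term
  k=0: (−1)^1·293.9388/(120)·0.9962^5·0.0868^1 = -0.208727
d^3_{3,2}(0.1739) = -0.208727
D = (+0.312094-0.950051i)·(-0.208727)·(+0.847695+0.530483i) = -0.160417+0.133542i

Wigner D-matrix element, Re=-0.1604 Im=0.1335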